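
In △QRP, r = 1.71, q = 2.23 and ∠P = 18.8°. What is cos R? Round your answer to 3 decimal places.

cos R ≈ 0.743

By the law of cosines, p² = q² + r² − 2·q·r·cos P = 0.67728, so p ≈ 0.82297.
Law of cosines again: cos R = (p² + q² − r²)/(2·p·q) ≈ 0.74271, so ∠R ≈ 42.04°.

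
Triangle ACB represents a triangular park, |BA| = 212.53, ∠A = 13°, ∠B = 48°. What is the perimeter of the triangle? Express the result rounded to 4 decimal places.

447.7744

The third angle is ∠C = 180° − ∠B − ∠A = 119.00°.
Law of sines: |CB| = |BA|·sin A/sin C ≈ 54.662.
Law of sines: |AC| = |BA|·sin B/sin C ≈ 180.58.
Semiperimeter s = (54.662+212.53+180.58)/2 = 223.89.
Perimeter = 54.662 + 212.53 + 180.58 = 447.77.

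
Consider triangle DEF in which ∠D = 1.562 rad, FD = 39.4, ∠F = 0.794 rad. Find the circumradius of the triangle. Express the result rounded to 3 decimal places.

R ≈ 27.855

The third angle is ∠E = π − ∠F − ∠D = 0.786 rad.
Law of sines: EF = FD·sin D/sin E ≈ 55.707.
Law of sines: DE = FD·sin F/sin E ≈ 39.73.
Circumradius = FD/(2 sin E) ≈ 27.855.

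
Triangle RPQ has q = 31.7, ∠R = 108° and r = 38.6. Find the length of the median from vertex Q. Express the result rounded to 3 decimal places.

Law of sines: sin Q = q·sin R/r ≈ 0.78105.
Since r ≥ q, only the acute value applies: ∠Q ≈ 51.36°.
Then ∠P = 180° − ∠R − ∠Q ≈ 20.64°.
Law of sines gives p = r·sin P/sin R ≈ 14.309.
Median from Q: ½√(2·r² + 2·p² − q²) ≈ 24.416.

24.416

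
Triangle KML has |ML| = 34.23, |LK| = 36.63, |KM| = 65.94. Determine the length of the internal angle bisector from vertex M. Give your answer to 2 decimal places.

t_M ≈ 44.22

By the law of cosines, cos M = (|KM|² + |ML|² − |LK|²) / (2·|KM|·|ML|) ≈ 0.92552, so ∠M ≈ 22.25°.
The bisector from M has length 2·|KM|·|ML|·cos(∠M/2)/(|KM|+|ML|) ≈ 44.219.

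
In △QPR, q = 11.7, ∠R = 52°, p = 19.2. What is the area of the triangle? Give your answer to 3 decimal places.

Area = ½·q·p·sin R ≈ 88.509.

88.509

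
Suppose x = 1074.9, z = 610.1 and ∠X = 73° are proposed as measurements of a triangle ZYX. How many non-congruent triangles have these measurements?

1

z·sin X = 610.1·sin(73°) ≈ 583.4.
Since x ≥ z, exactly one triangle exists.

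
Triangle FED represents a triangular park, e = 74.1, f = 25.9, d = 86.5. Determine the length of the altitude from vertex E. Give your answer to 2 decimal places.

Semiperimeter s = (25.9 + 74.1 + 86.5)/2 = 93.25.
Heron's formula: area = √(93.25·67.35·19.15·6.75) ≈ 901.01.
The altitude from E has length 2·area/e ≈ 24.319.

24.32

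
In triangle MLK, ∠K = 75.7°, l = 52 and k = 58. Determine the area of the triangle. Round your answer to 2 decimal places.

area ≈ 1047.24

Law of sines: sin L = l·sin K/k ≈ 0.86877.
Since k ≥ l, only the acute value applies: ∠L ≈ 60.32°.
Then ∠M = 180° − ∠K − ∠L ≈ 43.98°.
Law of sines gives m = k·sin M/sin K ≈ 41.566.
Area = ½·k·l·sin M ≈ 1047.2.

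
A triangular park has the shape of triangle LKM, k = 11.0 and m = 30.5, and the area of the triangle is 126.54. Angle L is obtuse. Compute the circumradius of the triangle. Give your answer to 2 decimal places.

From area = ½·k·m·sin L, we get sin L = 2·area/(k·m) ≈ 0.75434.
Taking the obtuse solution, ∠L ≈ 131.03°.
Law of cosines then gives l ≈ 38.623.
Circumradius = l/(2 sin L) ≈ 25.601.

R ≈ 25.60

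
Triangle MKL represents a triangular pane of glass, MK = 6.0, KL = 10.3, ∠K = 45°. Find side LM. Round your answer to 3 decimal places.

7.395

By the law of cosines, LM² = MK² + KL² − 2·MK·KL·cos K = 54.692, so LM ≈ 7.3954.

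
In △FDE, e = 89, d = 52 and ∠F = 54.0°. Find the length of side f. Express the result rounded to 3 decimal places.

By the law of cosines, f² = d² + e² − 2·d·e·cos F = 5184.5, so f ≈ 72.003.

72.003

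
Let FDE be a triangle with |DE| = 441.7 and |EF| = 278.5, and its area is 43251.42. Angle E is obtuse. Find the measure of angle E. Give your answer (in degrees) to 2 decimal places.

From area = ½·|DE|·|EF|·sin E, we get sin E = 2·area/(|DE|·|EF|) ≈ 0.70320.
Taking the obtuse solution, ∠E ≈ 135.32°.

∠E ≈ 135.32°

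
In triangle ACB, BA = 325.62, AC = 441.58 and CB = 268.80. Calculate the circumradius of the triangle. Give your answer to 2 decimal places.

221.80

By the law of cosines, cos A = (BA² + AC² − CB²) / (2·BA·AC) ≈ 0.79551, so ∠A ≈ 37.30°.
Circumradius = CB/(2 sin A) ≈ 221.8.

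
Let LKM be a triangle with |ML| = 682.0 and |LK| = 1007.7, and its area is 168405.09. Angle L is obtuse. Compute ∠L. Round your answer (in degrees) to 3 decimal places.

From area = ½·|ML|·|LK|·sin L, we get sin L = 2·area/(|ML|·|LK|) ≈ 0.49008.
Taking the obtuse solution, ∠L ≈ 150.65°.

∠L ≈ 150.654°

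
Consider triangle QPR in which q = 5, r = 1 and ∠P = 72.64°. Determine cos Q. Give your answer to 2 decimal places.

-0.10

By the law of cosines, p² = r² + q² − 2·r·q·cos P = 23.016, so p ≈ 4.7975.
Law of cosines again: cos Q = (p² + r² − q²)/(2·p·r) ≈ -0.10253, so ∠Q ≈ 95.88°.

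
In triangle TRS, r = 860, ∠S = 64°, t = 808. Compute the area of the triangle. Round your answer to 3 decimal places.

312277.003

Area = ½·t·r·sin S ≈ 3.1228e+05.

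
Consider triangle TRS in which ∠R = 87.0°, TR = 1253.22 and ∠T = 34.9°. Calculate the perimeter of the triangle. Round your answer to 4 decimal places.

perimeter ≈ 3571.9394

The third angle is ∠S = 180° − ∠T − ∠R = 58.10°.
Law of sines: RS = TR·sin T/sin S ≈ 844.58.
Law of sines: ST = TR·sin R/sin S ≈ 1474.1.
Semiperimeter s = (844.58+1474.1+1253.2)/2 = 1786.
Perimeter = 844.58 + 1474.1 + 1253.2 = 3571.9.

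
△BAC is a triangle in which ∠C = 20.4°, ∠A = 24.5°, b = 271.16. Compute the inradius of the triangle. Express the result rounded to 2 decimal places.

r ≈ 26.68

The third angle is ∠B = 180° − ∠A − ∠C = 135.10°.
Law of sines: a = b·sin A/sin B ≈ 159.3.
Law of sines: c = b·sin C/sin B ≈ 133.9.
Area = ½·b·a·sin C ≈ 7528.6.
Semiperimeter s = (271.16+159.3+133.9)/2 = 282.18.
Inradius = area/s = 7528.6/282.18 ≈ 26.68.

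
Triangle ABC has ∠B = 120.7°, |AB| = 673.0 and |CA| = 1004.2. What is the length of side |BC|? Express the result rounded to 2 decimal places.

Law of sines: sin C = |AB|·sin B/|CA| ≈ 0.57626.
Since |CA| ≥ |AB|, only the acute value applies: ∠C ≈ 35.19°.
Then ∠A = 180° − ∠B − ∠C ≈ 24.11°.
Law of sines gives |BC| = |CA|·sin A/sin B ≈ 477.1.

477.10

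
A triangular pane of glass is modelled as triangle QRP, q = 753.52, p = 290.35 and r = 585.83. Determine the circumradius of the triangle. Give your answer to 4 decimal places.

413.5647

By the law of cosines, cos Q = (r² + p² − q²) / (2·r·p) ≈ -0.41239, so ∠Q ≈ 114.36°.
Circumradius = q/(2 sin Q) ≈ 413.56.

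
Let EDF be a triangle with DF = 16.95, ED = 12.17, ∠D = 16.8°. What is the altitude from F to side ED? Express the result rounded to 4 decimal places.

4.8991

By the law of cosines, FE² = ED² + DF² − 2·ED·DF·cos D = 40.457, so FE ≈ 6.3606.
Area = ½·ED·DF·sin D ≈ 29.811.
The altitude from F has length 2·area/ED ≈ 4.8991.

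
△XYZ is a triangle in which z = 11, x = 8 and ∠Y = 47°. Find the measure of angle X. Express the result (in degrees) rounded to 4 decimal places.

By the law of cosines, y² = z² + x² − 2·z·x·cos Y = 64.968, so y ≈ 8.0603.
Law of cosines again: cos X = (y² + z² − x²)/(2·y·z) ≈ 0.68782, so ∠X ≈ 46.54°.

∠X ≈ 46.5424°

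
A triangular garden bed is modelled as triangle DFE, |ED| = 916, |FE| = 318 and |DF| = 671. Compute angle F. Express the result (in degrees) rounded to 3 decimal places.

∠F ≈ 132.387°

By the law of cosines, cos F = (|DF|² + |FE|² − |ED|²) / (2·|DF|·|FE|) ≈ -0.67413, so ∠F ≈ 132.39°.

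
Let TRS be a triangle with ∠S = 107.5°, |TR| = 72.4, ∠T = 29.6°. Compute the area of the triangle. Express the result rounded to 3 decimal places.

area ≈ 924.001

The third angle is ∠R = 180° − ∠S − ∠T = 42.90°.
Law of sines: |RS| = |TR|·sin T/sin S ≈ 37.497.
Law of sines: |ST| = |TR|·sin R/sin S ≈ 51.676.
Area = ½·|TR|·|RS|·sin R ≈ 924.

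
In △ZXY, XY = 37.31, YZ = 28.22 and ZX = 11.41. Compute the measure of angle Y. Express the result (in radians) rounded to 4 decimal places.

0.2129

By the law of cosines, cos Y = (XY² + YZ² − ZX²) / (2·XY·YZ) ≈ 0.97741, so ∠Y ≈ 0.213 rad.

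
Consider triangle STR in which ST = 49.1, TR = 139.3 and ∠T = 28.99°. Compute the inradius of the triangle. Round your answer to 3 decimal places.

11.524

By the law of cosines, RS² = ST² + TR² − 2·ST·TR·cos T = 9850, so RS ≈ 99.247.
Area = ½·ST·TR·sin T ≈ 1657.4.
Semiperimeter s = (139.3+99.247+49.1)/2 = 143.82.
Inradius = area/s = 1657.4/143.82 ≈ 11.524.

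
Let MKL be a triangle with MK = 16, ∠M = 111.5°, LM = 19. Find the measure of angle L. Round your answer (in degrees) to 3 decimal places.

By the law of cosines, KL² = LM² + MK² − 2·LM·MK·cos M = 839.83, so KL ≈ 28.98.
Law of cosines again: cos L = (KL² + LM² − MK²)/(2·KL·LM) ≈ 0.85798, so ∠L ≈ 30.91°.

∠L ≈ 30.910°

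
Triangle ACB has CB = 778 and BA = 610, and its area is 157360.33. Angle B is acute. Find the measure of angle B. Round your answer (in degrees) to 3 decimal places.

From area = ½·CB·BA·sin B, we get sin B = 2·area/(CB·BA) ≈ 0.66316.
Taking the acute solution, ∠B ≈ 41.54°.

∠B ≈ 41.541°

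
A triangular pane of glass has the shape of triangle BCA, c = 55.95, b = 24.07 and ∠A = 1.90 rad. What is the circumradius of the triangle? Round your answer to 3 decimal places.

By the law of cosines, a² = b² + c² − 2·b·c·cos A = 4580.5, so a ≈ 67.68.
Area = ½·b·c·sin A ≈ 637.2.
Circumradius = a/(2 sin A) ≈ 35.76.

R ≈ 35.760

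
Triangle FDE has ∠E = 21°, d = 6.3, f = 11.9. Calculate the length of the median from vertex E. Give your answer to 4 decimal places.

By the law of cosines, e² = f² + d² − 2·f·d·cos E = 41.319, so e ≈ 6.428.
Median from E: ½√(2·f² + 2·d² − e²) ≈ 8.9622.

m_E ≈ 8.9622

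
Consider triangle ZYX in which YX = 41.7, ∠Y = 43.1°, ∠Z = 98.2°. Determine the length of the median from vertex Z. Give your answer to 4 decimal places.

m_Z ≈ 18.0712

The third angle is ∠X = 180° − ∠Z − ∠Y = 38.70°.
Law of sines: XZ = YX·sin Y/sin Z ≈ 28.787.
Law of sines: ZY = YX·sin X/sin Z ≈ 26.342.
Median from Z: ½√(2·XZ² + 2·ZY² − YX²) ≈ 18.071.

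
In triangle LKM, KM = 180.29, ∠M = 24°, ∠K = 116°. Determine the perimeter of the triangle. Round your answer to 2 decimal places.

The third angle is ∠L = 180° − ∠K − ∠M = 40.00°.
Law of sines: ML = KM·sin K/sin L ≈ 252.1.
Law of sines: LK = KM·sin M/sin L ≈ 114.08.
Semiperimeter s = (180.29+252.1+114.08)/2 = 273.23.
Perimeter = 180.29 + 252.1 + 114.08 = 546.47.

546.47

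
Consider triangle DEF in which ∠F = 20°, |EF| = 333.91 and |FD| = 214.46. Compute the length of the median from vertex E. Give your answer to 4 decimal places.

By the law of cosines, |DE|² = |EF|² + |FD|² − 2·|EF|·|FD|·cos F = 22906, so |DE| ≈ 151.35.
Median from E: ½√(2·|DE|² + 2·|EF|² − |FD|²) ≈ 236.01.

236.0137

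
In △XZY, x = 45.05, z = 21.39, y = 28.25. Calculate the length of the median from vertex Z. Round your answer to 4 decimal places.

m_Z ≈ 36.0472

Median from Z: ½√(2·y² + 2·x² − z²) ≈ 36.047.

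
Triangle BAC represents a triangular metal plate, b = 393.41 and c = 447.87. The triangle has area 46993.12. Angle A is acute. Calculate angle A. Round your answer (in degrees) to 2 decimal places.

32.24

From area = ½·c·b·sin A, we get sin A = 2·area/(c·b) ≈ 0.53342.
Taking the acute solution, ∠A ≈ 32.24°.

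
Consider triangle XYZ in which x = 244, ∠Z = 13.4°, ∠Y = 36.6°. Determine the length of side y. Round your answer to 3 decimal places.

The third angle is ∠X = 180° − ∠Y − ∠Z = 130.00°.
Law of sines: y = x·sin Y/sin X ≈ 189.91.

189.909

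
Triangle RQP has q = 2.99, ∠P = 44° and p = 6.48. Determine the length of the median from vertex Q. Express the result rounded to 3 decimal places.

7.288

Law of sines: sin Q = q·sin P/p ≈ 0.32053.
Since p ≥ q, only the acute value applies: ∠Q ≈ 18.69°.
Then ∠R = 180° − ∠P − ∠Q ≈ 117.31°.
Law of sines gives r = p·sin R/sin P ≈ 8.2889.
Median from Q: ½√(2·p² + 2·r² − q²) ≈ 7.2879.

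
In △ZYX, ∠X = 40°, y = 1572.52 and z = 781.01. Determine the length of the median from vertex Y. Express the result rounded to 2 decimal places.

By the law of cosines, x² = z² + y² − 2·z·y·cos X = 1.2012e+06, so x ≈ 1096.
Median from Y: ½√(2·x² + 2·z² − y²) ≈ 536.06.

m_Y ≈ 536.06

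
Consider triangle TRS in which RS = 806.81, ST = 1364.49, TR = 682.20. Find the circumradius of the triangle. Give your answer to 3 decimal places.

927.242

By the law of cosines, cos T = (ST² + TR² − RS²) / (2·ST·TR) ≈ 0.90040, so ∠T ≈ 0.4501 rad.
Circumradius = RS/(2 sin T) ≈ 927.24.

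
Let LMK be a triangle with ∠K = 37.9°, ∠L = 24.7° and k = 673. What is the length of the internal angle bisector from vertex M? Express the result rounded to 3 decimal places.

t_M ≈ 283.101

The third angle is ∠M = 180° − ∠K − ∠L = 117.40°.
Law of sines: l = k·sin L/sin K ≈ 457.81.
Law of sines: m = k·sin M/sin K ≈ 972.67.
The bisector from M has length 2·k·l·cos(∠M/2)/(k+l) ≈ 283.1.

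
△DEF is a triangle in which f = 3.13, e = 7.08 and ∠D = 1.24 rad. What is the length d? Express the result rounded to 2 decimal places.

By the law of cosines, d² = e² + f² − 2·e·f·cos D = 45.528, so d ≈ 6.7474.

6.75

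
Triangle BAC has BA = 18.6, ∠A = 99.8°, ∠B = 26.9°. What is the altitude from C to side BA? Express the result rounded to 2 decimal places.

The third angle is ∠C = 180° − ∠B − ∠A = 53.30°.
Law of sines: AC = BA·sin B/sin C ≈ 10.496.
Law of sines: CB = BA·sin A/sin C ≈ 22.86.
Area = ½·BA·AC·sin A ≈ 96.187.
The altitude from C has length 2·area/BA ≈ 10.343.

h_C ≈ 10.34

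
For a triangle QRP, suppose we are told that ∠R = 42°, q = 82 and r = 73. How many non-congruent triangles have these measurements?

q·sin R = 82·sin(42°) ≈ 54.87.
Since q sin R < r < q (54.87 < 73 < 82), two triangles exist.

2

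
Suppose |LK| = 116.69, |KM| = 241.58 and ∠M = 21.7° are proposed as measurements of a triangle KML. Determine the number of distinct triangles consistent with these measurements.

2

|KM|·sin M = 241.58·sin(21.7°) ≈ 89.32.
Since |KM| sin M < |LK| < |KM| (89.32 < 116.69 < 241.58), two triangles exist.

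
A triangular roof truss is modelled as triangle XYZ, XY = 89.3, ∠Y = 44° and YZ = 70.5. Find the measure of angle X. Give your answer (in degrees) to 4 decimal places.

By the law of cosines, ZX² = XY² + YZ² − 2·XY·YZ·cos Y = 3887.3, so ZX ≈ 62.348.
Law of cosines again: cos X = (ZX² + XY² − YZ²)/(2·ZX·XY) ≈ 0.61889, so ∠X ≈ 51.77°.

∠X ≈ 51.7651°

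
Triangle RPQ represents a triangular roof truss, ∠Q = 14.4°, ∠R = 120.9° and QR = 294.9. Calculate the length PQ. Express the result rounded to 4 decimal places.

The third angle is ∠P = 180° − ∠Q − ∠R = 44.70°.
Law of sines: PQ = QR·sin R/sin P ≈ 359.75.

359.7459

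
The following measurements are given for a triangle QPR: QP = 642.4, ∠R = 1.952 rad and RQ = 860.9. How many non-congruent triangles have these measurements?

0

RQ·sin R = 860.9·sin(1.952 rad) ≈ 799.1.
Since ∠R is not acute, a triangle exists only if QP > RQ; here QP ≤ RQ, so there is no triangle.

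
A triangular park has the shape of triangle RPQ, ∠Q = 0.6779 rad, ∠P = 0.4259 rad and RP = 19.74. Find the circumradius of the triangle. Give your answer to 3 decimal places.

15.738

The third angle is ∠R = π − ∠P − ∠Q = 2.0378 rad.
Law of sines: PQ = RP·sin R/sin Q ≈ 28.105.
Law of sines: QR = RP·sin P/sin Q ≈ 13.004.
Circumradius = RP/(2 sin Q) ≈ 15.738.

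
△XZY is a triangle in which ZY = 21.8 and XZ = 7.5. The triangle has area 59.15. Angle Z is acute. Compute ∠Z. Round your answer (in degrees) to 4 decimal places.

From area = ½·XZ·ZY·sin Z, we get sin Z = 2·area/(XZ·ZY) ≈ 0.72355.
Taking the acute solution, ∠Z ≈ 46.35°.

46.3481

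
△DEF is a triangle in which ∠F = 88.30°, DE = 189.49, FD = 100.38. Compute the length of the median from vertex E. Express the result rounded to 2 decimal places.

Law of sines: sin E = FD·sin F/DE ≈ 0.52950.
Since DE ≥ FD, only the acute value applies: ∠E ≈ 31.97°.
Then ∠D = 180° − ∠F − ∠E ≈ 59.73°.
Law of sines gives EF = DE·sin D/sin F ≈ 163.72.
Median from E: ½√(2·DE² + 2·EF² − FD²) ≈ 169.81.

169.81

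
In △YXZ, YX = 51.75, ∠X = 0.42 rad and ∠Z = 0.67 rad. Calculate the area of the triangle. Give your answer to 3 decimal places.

area ≈ 779.570

The third angle is ∠Y = π − ∠X − ∠Z = 2.052 rad.
Law of sines: XZ = YX·sin Y/sin Z ≈ 73.887.
Law of sines: ZY = YX·sin X/sin Z ≈ 33.981.
Area = ½·YX·XZ·sin X ≈ 779.57.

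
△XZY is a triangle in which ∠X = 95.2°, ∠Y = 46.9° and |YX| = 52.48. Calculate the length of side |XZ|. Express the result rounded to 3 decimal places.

62.380

The third angle is ∠Z = 180° − ∠Y − ∠X = 37.90°.
Law of sines: |XZ| = |YX|·sin Y/sin Z ≈ 62.38.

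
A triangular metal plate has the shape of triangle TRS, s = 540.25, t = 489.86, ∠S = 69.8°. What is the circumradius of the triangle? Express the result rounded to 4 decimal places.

Law of sines: sin T = t·sin S/s ≈ 0.85096.
Since s ≥ t, only the acute value applies: ∠T ≈ 58.32°.
Then ∠R = 180° − ∠S − ∠T ≈ 51.88°.
Law of sines gives r = s·sin R/sin S ≈ 452.91.
Circumradius = s/(2 sin S) ≈ 287.83.

287.8285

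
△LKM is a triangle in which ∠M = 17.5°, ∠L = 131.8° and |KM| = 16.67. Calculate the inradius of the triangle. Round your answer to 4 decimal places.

r ≈ 1.6440

The third angle is ∠K = 180° − ∠M − ∠L = 30.70°.
Law of sines: |ML| = |KM|·sin K/sin L ≈ 11.417.
Law of sines: |LK| = |KM|·sin M/sin L ≈ 6.7242.
Area = ½·|KM|·|ML|·sin M ≈ 28.614.
Semiperimeter s = (16.67+11.417+6.7242)/2 = 17.405.
Inradius = area/s = 28.614/17.405 ≈ 1.644.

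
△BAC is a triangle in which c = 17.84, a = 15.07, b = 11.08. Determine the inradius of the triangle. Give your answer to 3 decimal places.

Semiperimeter s = (11.08 + 15.07 + 17.84)/2 = 21.995.
Heron's formula: area = √(21.995·10.915·6.925·4.155) ≈ 83.113.
Inradius = area/s = 83.113/21.995 ≈ 3.7787.

3.779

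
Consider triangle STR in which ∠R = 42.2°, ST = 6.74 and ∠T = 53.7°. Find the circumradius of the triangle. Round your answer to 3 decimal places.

5.017

The third angle is ∠S = 180° − ∠T − ∠R = 84.10°.
Law of sines: TR = ST·sin S/sin R ≈ 9.9808.
Law of sines: RS = ST·sin T/sin R ≈ 8.0866.
Circumradius = ST/(2 sin R) ≈ 5.017.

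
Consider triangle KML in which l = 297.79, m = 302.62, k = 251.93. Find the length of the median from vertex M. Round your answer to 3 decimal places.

Median from M: ½√(2·l² + 2·k² − m²) ≈ 230.61.

230.606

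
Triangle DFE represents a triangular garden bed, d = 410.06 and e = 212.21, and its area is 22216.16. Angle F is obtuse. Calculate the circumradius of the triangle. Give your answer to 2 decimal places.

R ≈ 589.84

From area = ½·e·d·sin F, we get sin F = 2·area/(e·d) ≈ 0.51061.
Taking the obtuse solution, ∠F ≈ 149.30°.
Law of cosines then gives f ≈ 602.35.
Circumradius = f/(2 sin F) ≈ 589.84.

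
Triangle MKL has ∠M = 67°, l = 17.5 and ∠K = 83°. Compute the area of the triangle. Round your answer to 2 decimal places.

The third angle is ∠L = 180° − ∠M − ∠K = 30.00°.
Law of sines: m = l·sin M/sin L ≈ 32.218.
Law of sines: k = l·sin K/sin L ≈ 34.739.
Area = ½·l·m·sin K ≈ 279.8.

area ≈ 279.80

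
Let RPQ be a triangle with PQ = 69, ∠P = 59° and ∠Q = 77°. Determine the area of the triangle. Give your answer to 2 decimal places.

The third angle is ∠R = 180° − ∠P − ∠Q = 44.00°.
Law of sines: QR = PQ·sin P/sin R ≈ 85.142.
Law of sines: RP = PQ·sin Q/sin R ≈ 96.784.
Area = ½·PQ·QR·sin Q ≈ 2862.1.

area ≈ 2862.11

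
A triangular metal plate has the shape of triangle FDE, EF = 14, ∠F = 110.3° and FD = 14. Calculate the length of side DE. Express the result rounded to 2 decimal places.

By the law of cosines, DE² = EF² + FD² − 2·EF·FD·cos F = 528, so DE ≈ 22.978.

22.98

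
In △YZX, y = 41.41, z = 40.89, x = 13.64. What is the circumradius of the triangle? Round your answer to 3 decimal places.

R ≈ 20.878

By the law of cosines, cos Y = (z² + x² − y²) / (2·z·x) ≈ 0.12842, so ∠Y ≈ 82.62°.
Circumradius = y/(2 sin Y) ≈ 20.878.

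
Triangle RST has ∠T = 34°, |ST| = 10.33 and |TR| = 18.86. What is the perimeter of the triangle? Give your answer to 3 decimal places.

perimeter ≈ 40.996

By the law of cosines, |RS|² = |ST|² + |TR|² − 2·|ST|·|TR|·cos T = 139.38, so |RS| ≈ 11.806.
Semiperimeter s = (10.33+18.86+11.806)/2 = 20.498.
Perimeter = 10.33 + 18.86 + 11.806 = 40.996.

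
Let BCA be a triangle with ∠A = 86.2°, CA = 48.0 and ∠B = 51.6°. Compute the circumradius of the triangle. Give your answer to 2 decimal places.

30.62

The third angle is ∠C = 180° − ∠A − ∠B = 42.20°.
Law of sines: AB = CA·sin C/sin B ≈ 41.142.
Law of sines: BC = CA·sin A/sin B ≈ 61.114.
Circumradius = CA/(2 sin B) ≈ 30.624.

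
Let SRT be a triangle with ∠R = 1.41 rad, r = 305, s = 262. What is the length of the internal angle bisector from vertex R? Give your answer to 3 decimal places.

t_R ≈ 174.527

Law of sines: sin S = s·sin R/r ≈ 0.84794.
Since r ≥ s, only the acute value applies: ∠S ≈ 1.012 rad.
Then ∠T = π − ∠R − ∠S ≈ 0.720 rad.
Law of sines gives t = r·sin T/sin R ≈ 203.63.
The bisector from R has length 2·t·s·cos(∠R/2)/(t+s) ≈ 174.53.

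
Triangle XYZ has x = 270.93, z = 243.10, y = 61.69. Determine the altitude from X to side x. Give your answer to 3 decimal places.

Semiperimeter s = (270.93 + 61.69 + 243.1)/2 = 287.86.
Heron's formula: area = √(287.86·16.93·226.17·44.76) ≈ 7024.
The altitude from X has length 2·area/x ≈ 51.851.

51.851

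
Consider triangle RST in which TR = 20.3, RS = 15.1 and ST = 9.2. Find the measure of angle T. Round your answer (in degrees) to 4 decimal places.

By the law of cosines, cos T = (ST² + TR² − RS²) / (2·ST·TR) ≈ 0.71943, so ∠T ≈ 43.99°.

∠T ≈ 43.9929°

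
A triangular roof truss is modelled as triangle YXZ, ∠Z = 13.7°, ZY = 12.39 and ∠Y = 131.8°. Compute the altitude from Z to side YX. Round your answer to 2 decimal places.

The third angle is ∠X = 180° − ∠Z − ∠Y = 34.50°.
Law of sines: XZ = ZY·sin Y/sin X ≈ 16.307.
Law of sines: YX = ZY·sin Z/sin X ≈ 5.1808.
Area = ½·ZY·XZ·sin Z ≈ 23.926.
The altitude from Z has length 2·area/YX ≈ 9.2364.

h_Z ≈ 9.24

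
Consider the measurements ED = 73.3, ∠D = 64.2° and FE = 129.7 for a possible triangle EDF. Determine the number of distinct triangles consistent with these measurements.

1

ED·sin D = 73.3·sin(64.2°) ≈ 65.99.
Since FE ≥ ED, exactly one triangle exists.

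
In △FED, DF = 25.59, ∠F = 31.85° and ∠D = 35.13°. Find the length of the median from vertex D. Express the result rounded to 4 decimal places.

The third angle is ∠E = 180° − ∠D − ∠F = 113.02°.
Law of sines: ED = DF·sin F/sin E ≈ 14.672.
Law of sines: FE = DF·sin D/sin E ≈ 15.999.
Median from D: ½√(2·ED² + 2·DF² − FE²) ≈ 19.263.

19.2630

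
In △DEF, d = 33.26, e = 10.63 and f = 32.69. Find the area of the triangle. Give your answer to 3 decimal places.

Semiperimeter s = (33.26 + 10.63 + 32.69)/2 = 38.29.
Heron's formula: area = √(38.29·5.03·27.66·5.6) ≈ 172.72.

172.722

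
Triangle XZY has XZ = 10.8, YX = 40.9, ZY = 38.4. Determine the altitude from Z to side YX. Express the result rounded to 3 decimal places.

10.091

Semiperimeter s = (38.4 + 40.9 + 10.8)/2 = 45.05.
Heron's formula: area = √(45.05·6.65·4.15·34.25) ≈ 206.35.
The altitude from Z has length 2·area/YX ≈ 10.091.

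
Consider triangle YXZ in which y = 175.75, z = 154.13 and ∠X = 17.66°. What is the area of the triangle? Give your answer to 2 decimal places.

Area = ½·z·y·sin X ≈ 4108.9.

area ≈ 4108.87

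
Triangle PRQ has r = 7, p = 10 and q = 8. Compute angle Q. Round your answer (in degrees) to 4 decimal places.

By the law of cosines, cos Q = (p² + r² − q²) / (2·p·r) ≈ 0.60714, so ∠Q ≈ 52.62°.

52.6168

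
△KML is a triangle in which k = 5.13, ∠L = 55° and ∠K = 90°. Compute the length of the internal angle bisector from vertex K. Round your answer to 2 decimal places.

2.45

The third angle is ∠M = 180° − ∠L − ∠K = 35.00°.
Law of sines: m = k·sin M/sin K ≈ 2.9424.
Law of sines: l = k·sin L/sin K ≈ 4.2022.
The bisector from K has length 2·m·l·cos(∠K/2)/(m+l) ≈ 2.4475.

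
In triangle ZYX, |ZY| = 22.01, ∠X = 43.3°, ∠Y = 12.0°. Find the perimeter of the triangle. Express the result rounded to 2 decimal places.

perimeter ≈ 55.07

The third angle is ∠Z = 180° − ∠Y − ∠X = 124.70°.
Law of sines: |YX| = |ZY|·sin Z/sin X ≈ 26.385.
Law of sines: |XZ| = |ZY|·sin Y/sin X ≈ 6.6725.
Semiperimeter s = (26.385+6.6725+22.01)/2 = 27.534.
Perimeter = 26.385 + 6.6725 + 22.01 = 55.068.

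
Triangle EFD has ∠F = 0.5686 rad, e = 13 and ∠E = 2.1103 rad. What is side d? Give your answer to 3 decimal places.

The third angle is ∠D = π − ∠E − ∠F = 0.4627 rad.
Law of sines: d = e·sin D/sin E ≈ 6.7633.

6.763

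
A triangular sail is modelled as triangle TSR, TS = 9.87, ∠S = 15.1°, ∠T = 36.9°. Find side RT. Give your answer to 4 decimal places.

3.2629

The third angle is ∠R = 180° − ∠T − ∠S = 128.00°.
Law of sines: RT = TS·sin S/sin R ≈ 3.2629.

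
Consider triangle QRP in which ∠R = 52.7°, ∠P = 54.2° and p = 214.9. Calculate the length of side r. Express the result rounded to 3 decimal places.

210.769

The third angle is ∠Q = 180° − ∠R − ∠P = 73.10°.
Law of sines: r = p·sin R/sin P ≈ 210.77.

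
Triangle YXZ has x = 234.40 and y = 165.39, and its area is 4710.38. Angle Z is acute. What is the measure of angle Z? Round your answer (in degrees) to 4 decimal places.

From area = ½·y·x·sin Z, we get sin Z = 2·area/(y·x) ≈ 0.24301.
Taking the acute solution, ∠Z ≈ 14.06°.

∠Z ≈ 14.0641°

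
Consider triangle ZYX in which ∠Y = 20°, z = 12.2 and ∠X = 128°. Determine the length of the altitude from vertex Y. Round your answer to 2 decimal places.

The third angle is ∠Z = 180° − ∠Y − ∠X = 32.00°.
Law of sines: y = z·sin Y/sin Z ≈ 7.8741.
Law of sines: x = z·sin X/sin Z ≈ 18.142.
Area = ½·z·y·sin X ≈ 37.85.
The altitude from Y has length 2·area/y ≈ 9.6137.

9.61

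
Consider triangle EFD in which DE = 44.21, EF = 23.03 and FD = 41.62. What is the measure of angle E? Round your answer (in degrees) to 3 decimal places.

68.307

By the law of cosines, cos E = (DE² + EF² − FD²) / (2·DE·EF) ≈ 0.36963, so ∠E ≈ 68.31°.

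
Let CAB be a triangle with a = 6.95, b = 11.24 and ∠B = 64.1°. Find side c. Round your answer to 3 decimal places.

12.377

Law of sines: sin A = a·sin B/b ≈ 0.55622.
Since b ≥ a, only the acute value applies: ∠A ≈ 33.79°.
Then ∠C = 180° − ∠B − ∠A ≈ 82.11°.
Law of sines gives c = b·sin C/sin B ≈ 12.377.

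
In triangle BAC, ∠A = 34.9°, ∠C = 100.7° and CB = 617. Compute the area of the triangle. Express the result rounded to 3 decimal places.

area ≈ 228720.503

The third angle is ∠B = 180° − ∠A − ∠C = 44.40°.
Law of sines: AC = CB·sin B/sin A ≈ 754.51.
Law of sines: BA = CB·sin C/sin A ≈ 1059.6.
Area = ½·CB·AC·sin C ≈ 2.2872e+05.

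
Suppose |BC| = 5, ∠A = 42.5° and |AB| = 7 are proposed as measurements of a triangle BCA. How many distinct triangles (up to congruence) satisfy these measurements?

2

|AB|·sin A = 7·sin(42.5°) ≈ 4.729.
Since |AB| sin A < |BC| < |AB| (4.729 < 5 < 7), two triangles exist.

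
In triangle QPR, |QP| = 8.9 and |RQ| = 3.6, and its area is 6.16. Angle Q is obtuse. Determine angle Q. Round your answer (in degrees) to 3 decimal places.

∠Q ≈ 157.386°

From area = ½·|RQ|·|QP|·sin Q, we get sin Q = 2·area/(|RQ|·|QP|) ≈ 0.38452.
Taking the obtuse solution, ∠Q ≈ 157.39°.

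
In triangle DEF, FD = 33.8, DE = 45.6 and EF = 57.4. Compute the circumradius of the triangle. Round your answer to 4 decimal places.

By the law of cosines, cos D = (FD² + DE² − EF²) / (2·FD·DE) ≈ -0.02367, so ∠D ≈ 91.36°.
Circumradius = EF/(2 sin D) ≈ 28.708.

28.7080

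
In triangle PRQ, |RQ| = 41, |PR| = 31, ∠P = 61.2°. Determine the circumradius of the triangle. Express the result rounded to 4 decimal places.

23.3936

Law of sines: sin Q = |PR|·sin P/|RQ| ≈ 0.66257.
Since |RQ| ≥ |PR|, only the acute value applies: ∠Q ≈ 41.50°.
Then ∠R = 180° − ∠P − ∠Q ≈ 77.30°.
Law of sines gives |QP| = |RQ|·sin R/sin P ≈ 45.643.
Circumradius = |RQ|/(2 sin P) ≈ 23.394.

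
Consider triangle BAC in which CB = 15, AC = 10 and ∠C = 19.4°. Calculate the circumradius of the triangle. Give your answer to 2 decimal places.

R ≈ 9.76

By the law of cosines, BA² = AC² + CB² − 2·AC·CB·cos C = 42.033, so BA ≈ 6.4833.
Area = ½·AC·CB·sin C ≈ 24.912.
Circumradius = BA/(2 sin C) ≈ 9.7593.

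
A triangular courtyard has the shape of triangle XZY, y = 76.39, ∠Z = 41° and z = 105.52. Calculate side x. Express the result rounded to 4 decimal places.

150.5114

Law of sines: sin Y = y·sin Z/z ≈ 0.47495.
Since z ≥ y, only the acute value applies: ∠Y ≈ 28.36°.
Then ∠X = 180° − ∠Z − ∠Y ≈ 110.64°.
Law of sines gives x = z·sin X/sin Z ≈ 150.51.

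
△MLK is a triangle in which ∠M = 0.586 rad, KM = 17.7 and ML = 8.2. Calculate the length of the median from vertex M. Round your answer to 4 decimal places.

By the law of cosines, LK² = KM² + ML² − 2·KM·ML·cos M = 138.68, so LK ≈ 11.776.
Median from M: ½√(2·KM² + 2·ML² − LK²) ≈ 12.474.

12.4738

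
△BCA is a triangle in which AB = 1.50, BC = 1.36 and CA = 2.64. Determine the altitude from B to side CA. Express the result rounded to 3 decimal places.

h_B ≈ 0.549

Semiperimeter s = (2.64 + 1.5 + 1.36)/2 = 2.75.
Heron's formula: area = √(2.75·0.11·1.25·1.39) ≈ 0.72498.
The altitude from B has length 2·area/CA ≈ 0.54923.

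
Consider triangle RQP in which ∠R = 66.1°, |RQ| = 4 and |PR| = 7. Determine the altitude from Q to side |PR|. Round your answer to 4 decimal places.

By the law of cosines, |QP|² = |PR|² + |RQ|² − 2·|PR|·|RQ|·cos R = 42.312, so |QP| ≈ 6.5048.
Area = ½·|PR|·|RQ|·sin R ≈ 12.8.
The altitude from Q has length 2·area/|PR| ≈ 3.657.

h_Q ≈ 3.6570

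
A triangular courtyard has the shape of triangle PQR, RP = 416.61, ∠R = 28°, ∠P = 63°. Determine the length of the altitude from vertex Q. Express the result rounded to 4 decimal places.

The third angle is ∠Q = 180° − ∠R − ∠P = 89.00°.
Law of sines: QR = RP·sin P/sin Q ≈ 371.26.
Law of sines: PQ = RP·sin R/sin Q ≈ 195.62.
Area = ½·RP·QR·sin R ≈ 36307.
The altitude from Q has length 2·area/RP ≈ 174.3.

h_Q ≈ 174.2954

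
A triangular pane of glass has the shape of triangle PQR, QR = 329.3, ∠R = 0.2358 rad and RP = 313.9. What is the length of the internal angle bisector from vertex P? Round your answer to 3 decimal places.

By the law of cosines, PQ² = QR² + RP² − 2·QR·RP·cos R = 5958, so PQ ≈ 77.188.
Law of cosines again: cos P = (RP² + PQ² − QR²)/(2·RP·PQ) ≈ -0.08146, so ∠P ≈ 1.6523 rad.
The bisector from P has length 2·RP·PQ·cos(∠P/2)/(RP+PQ) ≈ 83.971.

t_P ≈ 83.971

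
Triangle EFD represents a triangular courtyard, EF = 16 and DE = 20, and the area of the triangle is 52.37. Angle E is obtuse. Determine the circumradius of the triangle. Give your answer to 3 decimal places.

From area = ½·DE·EF·sin E, we get sin E = 2·area/(DE·EF) ≈ 0.32731.
Taking the obtuse solution, ∠E ≈ 160.89°.
Law of cosines then gives FD ≈ 35.507.
Circumradius = FD/(2 sin E) ≈ 54.24.

R ≈ 54.240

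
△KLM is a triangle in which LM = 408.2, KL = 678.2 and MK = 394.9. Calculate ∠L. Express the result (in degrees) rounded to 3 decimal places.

By the law of cosines, cos L = (KL² + LM² − MK²) / (2·KL·LM) ≈ 0.85001, so ∠L ≈ 31.79°.

31.787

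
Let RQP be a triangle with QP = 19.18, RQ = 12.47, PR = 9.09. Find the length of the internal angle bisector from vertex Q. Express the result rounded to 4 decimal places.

14.8137

By the law of cosines, cos Q = (RQ² + QP² − PR²) / (2·RQ·QP) ≈ 0.92139, so ∠Q ≈ 0.399 rad.
The bisector from Q has length 2·RQ·QP·cos(∠Q/2)/(RQ+QP) ≈ 14.814.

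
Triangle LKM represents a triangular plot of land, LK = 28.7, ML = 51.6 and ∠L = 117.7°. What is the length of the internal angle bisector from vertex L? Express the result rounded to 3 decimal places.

By the law of cosines, KM² = ML² + LK² − 2·ML·LK·cos L = 4863, so KM ≈ 69.735.
The bisector from L has length 2·ML·LK·cos(∠L/2)/(ML+LK) ≈ 19.08.

t_L ≈ 19.080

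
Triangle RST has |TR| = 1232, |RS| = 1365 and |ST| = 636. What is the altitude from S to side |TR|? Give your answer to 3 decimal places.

Semiperimeter s = (636 + 1232 + 1365)/2 = 1616.5.
Heron's formula: area = √(1616.5·980.5·384.5·251.5) ≈ 3.915e+05.
The altitude from S has length 2·area/|TR| ≈ 635.55.

h_S ≈ 635.548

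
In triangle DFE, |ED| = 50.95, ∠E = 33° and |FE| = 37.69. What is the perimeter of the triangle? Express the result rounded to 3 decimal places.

By the law of cosines, |DF|² = |FE|² + |ED|² − 2·|FE|·|ED|·cos E = 795.43, so |DF| ≈ 28.203.
Semiperimeter s = (37.69+50.95+28.203)/2 = 58.422.
Perimeter = 37.69 + 50.95 + 28.203 = 116.84.

perimeter ≈ 116.843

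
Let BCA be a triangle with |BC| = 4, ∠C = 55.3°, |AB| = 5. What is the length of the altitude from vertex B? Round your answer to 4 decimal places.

h_B ≈ 3.2886

Law of sines: sin A = |BC|·sin C/|AB| ≈ 0.65772.
Since |AB| ≥ |BC|, only the acute value applies: ∠A ≈ 41.13°.
Then ∠B = 180° − ∠C − ∠A ≈ 83.57°.
Law of sines gives |CA| = |AB|·sin B/sin C ≈ 6.0435.
Area = ½·|AB|·|BC|·sin B ≈ 9.9372.
The altitude from B has length 2·area/|CA| ≈ 3.2886.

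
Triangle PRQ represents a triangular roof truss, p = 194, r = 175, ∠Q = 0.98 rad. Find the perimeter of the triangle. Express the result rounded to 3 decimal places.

By the law of cosines, q² = p² + r² − 2·p·r·cos Q = 30439, so q ≈ 174.47.
Semiperimeter s = (194+175+174.47)/2 = 271.73.
Perimeter = 194 + 175 + 174.47 = 543.47.

543.468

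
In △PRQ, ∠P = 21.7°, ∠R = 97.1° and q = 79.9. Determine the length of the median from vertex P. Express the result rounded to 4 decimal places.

The third angle is ∠Q = 180° − ∠P − ∠R = 61.20°.
Law of sines: p = q·sin P/sin Q ≈ 33.713.
Law of sines: r = q·sin R/sin Q ≈ 90.479.
Median from P: ½√(2·r² + 2·q² − p²) ≈ 83.673.

83.6725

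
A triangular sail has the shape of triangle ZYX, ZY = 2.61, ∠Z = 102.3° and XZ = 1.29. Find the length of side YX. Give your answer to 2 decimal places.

By the law of cosines, YX² = XZ² + ZY² − 2·XZ·ZY·cos Z = 9.9107, so YX ≈ 3.1481.

3.15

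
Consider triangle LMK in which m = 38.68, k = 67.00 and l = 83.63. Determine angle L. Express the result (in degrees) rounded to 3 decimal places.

By the law of cosines, cos L = (m² + k² − l²) / (2·m·k) ≈ -0.19464, so ∠L ≈ 101.22°.

101.224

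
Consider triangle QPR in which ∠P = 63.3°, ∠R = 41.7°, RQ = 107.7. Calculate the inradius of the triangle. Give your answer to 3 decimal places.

The third angle is ∠Q = 180° − ∠P − ∠R = 75.00°.
Law of sines: PR = RQ·sin Q/sin P ≈ 116.45.
Law of sines: QP = RQ·sin R/sin P ≈ 80.197.
Area = ½·RQ·PR·sin R ≈ 4171.4.
Semiperimeter s = (116.45+107.7+80.197)/2 = 152.17.
Inradius = area/s = 4171.4/152.17 ≈ 27.413.

27.413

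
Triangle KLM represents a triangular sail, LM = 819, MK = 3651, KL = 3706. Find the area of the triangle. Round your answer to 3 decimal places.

Semiperimeter s = (819 + 3651 + 3706)/2 = 4088.
Heron's formula: area = √(4088·3269·437·382) ≈ 1.4936e+06.

1493603.435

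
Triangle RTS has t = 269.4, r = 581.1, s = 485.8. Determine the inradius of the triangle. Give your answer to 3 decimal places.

97.331

Semiperimeter p = (581.1 + 269.4 + 485.8)/2 = 668.15.
Heron's formula: area = √(668.15·87.05·398.75·182.35) ≈ 65032.
Inradius = area/p = 65032/668.15 ≈ 97.331.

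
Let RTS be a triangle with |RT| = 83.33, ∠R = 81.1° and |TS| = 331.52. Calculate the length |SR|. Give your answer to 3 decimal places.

334.027

Law of sines: sin S = |RT|·sin R/|TS| ≈ 0.24833.
Since |TS| ≥ |RT|, only the acute value applies: ∠S ≈ 14.38°.
Then ∠T = 180° − ∠R − ∠S ≈ 84.52°.
Law of sines gives |SR| = |TS|·sin T/sin R ≈ 334.03.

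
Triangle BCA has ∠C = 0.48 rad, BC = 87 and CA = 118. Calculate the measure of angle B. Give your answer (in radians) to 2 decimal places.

By the law of cosines, AB² = BC² + CA² − 2·BC·CA·cos C = 3281.2, so AB ≈ 57.282.
Law of cosines again: cos B = (AB² + BC² − CA²)/(2·AB·BC) ≈ -0.30839, so ∠B ≈ 1.884 rad.

1.88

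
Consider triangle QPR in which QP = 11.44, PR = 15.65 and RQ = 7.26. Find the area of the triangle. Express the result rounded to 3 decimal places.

38.592

Semiperimeter s = (15.65 + 7.26 + 11.44)/2 = 17.175.
Heron's formula: area = √(17.175·1.525·9.915·5.735) ≈ 38.592.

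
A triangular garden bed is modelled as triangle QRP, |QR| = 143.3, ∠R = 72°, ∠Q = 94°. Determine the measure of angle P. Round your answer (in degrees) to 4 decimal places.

∠P ≈ 14.0000°

The third angle is ∠P = 180° − ∠Q − ∠R = 14.00°.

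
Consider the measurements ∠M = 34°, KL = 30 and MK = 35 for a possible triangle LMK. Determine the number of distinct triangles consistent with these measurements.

MK·sin M = 35·sin(34°) ≈ 19.57.
Since MK sin M < KL < MK (19.57 < 30 < 35), two triangles exist.

2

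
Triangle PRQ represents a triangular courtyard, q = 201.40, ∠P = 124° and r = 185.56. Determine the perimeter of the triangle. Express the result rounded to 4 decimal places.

By the law of cosines, p² = r² + q² − 2·r·q·cos P = 1.1679e+05, so p ≈ 341.75.
Semiperimeter s = (341.75+185.56+201.4)/2 = 364.35.
Perimeter = 341.75 + 185.56 + 201.4 = 728.71.

728.7063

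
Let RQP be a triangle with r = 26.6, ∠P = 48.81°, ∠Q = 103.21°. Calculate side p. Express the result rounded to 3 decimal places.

42.666

The third angle is ∠R = 180° − ∠Q − ∠P = 27.98°.
Law of sines: p = r·sin P/sin R ≈ 42.666.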